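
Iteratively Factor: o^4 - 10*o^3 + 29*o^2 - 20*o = (o - 1)*(o^3 - 9*o^2 + 20*o) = (o - 5)*(o - 1)*(o^2 - 4*o) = (o - 5)*(o - 4)*(o - 1)*(o)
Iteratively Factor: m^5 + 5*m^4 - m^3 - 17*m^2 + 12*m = (m - 1)*(m^4 + 6*m^3 + 5*m^2 - 12*m) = (m - 1)^2*(m^3 + 7*m^2 + 12*m) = (m - 1)^2*(m + 3)*(m^2 + 4*m) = (m - 1)^2*(m + 3)*(m + 4)*(m)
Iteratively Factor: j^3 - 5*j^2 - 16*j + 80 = (j - 4)*(j^2 - j - 20) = (j - 5)*(j - 4)*(j + 4)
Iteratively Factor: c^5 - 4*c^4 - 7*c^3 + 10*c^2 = (c)*(c^4 - 4*c^3 - 7*c^2 + 10*c) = c*(c - 5)*(c^3 + c^2 - 2*c) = c^2*(c - 5)*(c^2 + c - 2) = c^2*(c - 5)*(c + 2)*(c - 1)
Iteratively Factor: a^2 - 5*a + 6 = (a - 3)*(a - 2)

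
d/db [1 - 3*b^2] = -6*b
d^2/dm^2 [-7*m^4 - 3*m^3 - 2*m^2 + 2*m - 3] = -84*m^2 - 18*m - 4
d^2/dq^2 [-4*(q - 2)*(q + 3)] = -8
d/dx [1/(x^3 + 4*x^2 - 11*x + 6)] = (-3*x^2 - 8*x + 11)/(x^3 + 4*x^2 - 11*x + 6)^2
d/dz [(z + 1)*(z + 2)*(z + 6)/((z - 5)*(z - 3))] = (z^4 - 16*z^3 - 47*z^2 + 246*z + 396)/(z^4 - 16*z^3 + 94*z^2 - 240*z + 225)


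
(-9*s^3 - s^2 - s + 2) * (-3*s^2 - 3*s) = 27*s^5 + 30*s^4 + 6*s^3 - 3*s^2 - 6*s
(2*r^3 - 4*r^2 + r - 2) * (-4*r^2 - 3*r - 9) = -8*r^5 + 10*r^4 - 10*r^3 + 41*r^2 - 3*r + 18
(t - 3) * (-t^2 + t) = -t^3 + 4*t^2 - 3*t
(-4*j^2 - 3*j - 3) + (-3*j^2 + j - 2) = -7*j^2 - 2*j - 5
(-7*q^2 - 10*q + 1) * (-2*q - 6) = 14*q^3 + 62*q^2 + 58*q - 6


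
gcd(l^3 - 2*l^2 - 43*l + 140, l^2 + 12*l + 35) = l + 7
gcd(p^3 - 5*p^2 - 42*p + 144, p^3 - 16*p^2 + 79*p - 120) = p^2 - 11*p + 24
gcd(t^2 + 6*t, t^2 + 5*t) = t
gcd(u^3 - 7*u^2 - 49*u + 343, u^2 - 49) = u^2 - 49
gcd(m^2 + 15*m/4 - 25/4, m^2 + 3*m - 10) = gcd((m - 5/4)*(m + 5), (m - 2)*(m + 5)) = m + 5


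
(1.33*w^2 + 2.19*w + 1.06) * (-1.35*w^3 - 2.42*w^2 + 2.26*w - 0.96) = -1.7955*w^5 - 6.1751*w^4 - 3.725*w^3 + 1.1074*w^2 + 0.2932*w - 1.0176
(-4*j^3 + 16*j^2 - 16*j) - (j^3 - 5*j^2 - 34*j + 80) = -5*j^3 + 21*j^2 + 18*j - 80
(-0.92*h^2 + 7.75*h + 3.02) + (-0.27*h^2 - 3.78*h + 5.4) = -1.19*h^2 + 3.97*h + 8.42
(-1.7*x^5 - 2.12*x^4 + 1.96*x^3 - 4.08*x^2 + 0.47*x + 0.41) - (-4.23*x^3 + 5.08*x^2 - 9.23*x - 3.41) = -1.7*x^5 - 2.12*x^4 + 6.19*x^3 - 9.16*x^2 + 9.7*x + 3.82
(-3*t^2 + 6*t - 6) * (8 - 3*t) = 9*t^3 - 42*t^2 + 66*t - 48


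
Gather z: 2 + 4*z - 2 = 4*z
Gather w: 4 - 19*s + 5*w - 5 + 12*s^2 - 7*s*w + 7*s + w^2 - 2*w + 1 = 12*s^2 - 12*s + w^2 + w*(3 - 7*s)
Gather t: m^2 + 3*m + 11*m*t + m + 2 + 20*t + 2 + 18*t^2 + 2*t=m^2 + 4*m + 18*t^2 + t*(11*m + 22) + 4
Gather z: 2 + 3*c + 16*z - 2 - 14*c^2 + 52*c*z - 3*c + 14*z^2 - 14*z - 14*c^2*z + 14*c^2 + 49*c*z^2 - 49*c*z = z^2*(49*c + 14) + z*(-14*c^2 + 3*c + 2)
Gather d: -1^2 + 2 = 1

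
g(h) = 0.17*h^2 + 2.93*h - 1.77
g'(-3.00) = 1.91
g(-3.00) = -9.03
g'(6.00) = 4.97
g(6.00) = 21.93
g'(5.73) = 4.88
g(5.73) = 20.60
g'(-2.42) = 2.11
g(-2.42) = -7.87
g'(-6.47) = 0.73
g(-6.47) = -13.61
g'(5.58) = 4.83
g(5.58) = 19.87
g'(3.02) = 3.96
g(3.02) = 8.63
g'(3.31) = 4.06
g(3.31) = 9.79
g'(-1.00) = 2.59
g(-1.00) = -4.53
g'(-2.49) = 2.08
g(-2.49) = -8.01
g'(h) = 0.34*h + 2.93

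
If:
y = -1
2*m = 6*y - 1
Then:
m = -7/2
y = -1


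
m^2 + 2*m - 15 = (m - 3)*(m + 5)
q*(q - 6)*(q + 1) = q^3 - 5*q^2 - 6*q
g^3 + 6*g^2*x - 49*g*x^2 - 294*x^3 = (g - 7*x)*(g + 6*x)*(g + 7*x)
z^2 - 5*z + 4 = (z - 4)*(z - 1)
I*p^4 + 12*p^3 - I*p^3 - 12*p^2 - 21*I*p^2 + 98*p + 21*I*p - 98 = (p - 7*I)^2*(p + 2*I)*(I*p - I)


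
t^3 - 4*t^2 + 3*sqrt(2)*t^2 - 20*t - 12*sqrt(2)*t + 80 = (t - 4)*(t - 2*sqrt(2))*(t + 5*sqrt(2))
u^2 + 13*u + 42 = (u + 6)*(u + 7)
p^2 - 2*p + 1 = (p - 1)^2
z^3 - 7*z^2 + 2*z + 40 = (z - 5)*(z - 4)*(z + 2)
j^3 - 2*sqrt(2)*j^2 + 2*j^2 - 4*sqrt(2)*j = j*(j + 2)*(j - 2*sqrt(2))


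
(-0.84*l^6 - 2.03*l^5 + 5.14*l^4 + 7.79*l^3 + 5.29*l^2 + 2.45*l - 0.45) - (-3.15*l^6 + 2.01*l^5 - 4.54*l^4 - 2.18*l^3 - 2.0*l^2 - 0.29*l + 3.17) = 2.31*l^6 - 4.04*l^5 + 9.68*l^4 + 9.97*l^3 + 7.29*l^2 + 2.74*l - 3.62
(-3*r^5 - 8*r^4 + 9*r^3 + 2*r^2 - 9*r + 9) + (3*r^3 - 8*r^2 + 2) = -3*r^5 - 8*r^4 + 12*r^3 - 6*r^2 - 9*r + 11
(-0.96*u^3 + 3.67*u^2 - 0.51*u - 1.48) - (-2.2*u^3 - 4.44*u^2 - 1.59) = 1.24*u^3 + 8.11*u^2 - 0.51*u + 0.11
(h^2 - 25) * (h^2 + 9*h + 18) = h^4 + 9*h^3 - 7*h^2 - 225*h - 450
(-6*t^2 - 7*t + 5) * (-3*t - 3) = 18*t^3 + 39*t^2 + 6*t - 15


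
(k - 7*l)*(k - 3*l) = k^2 - 10*k*l + 21*l^2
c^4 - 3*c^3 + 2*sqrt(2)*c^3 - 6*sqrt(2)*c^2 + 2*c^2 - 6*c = c*(c - 3)*(c + sqrt(2))^2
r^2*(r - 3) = r^3 - 3*r^2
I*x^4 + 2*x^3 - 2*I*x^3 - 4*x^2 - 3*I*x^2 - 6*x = x*(x - 3)*(x - 2*I)*(I*x + I)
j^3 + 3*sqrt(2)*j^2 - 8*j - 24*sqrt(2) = (j - 2*sqrt(2))*(j + 2*sqrt(2))*(j + 3*sqrt(2))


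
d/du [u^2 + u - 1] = 2*u + 1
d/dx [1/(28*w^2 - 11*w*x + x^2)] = (11*w - 2*x)/(28*w^2 - 11*w*x + x^2)^2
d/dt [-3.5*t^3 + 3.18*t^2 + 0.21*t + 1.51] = -10.5*t^2 + 6.36*t + 0.21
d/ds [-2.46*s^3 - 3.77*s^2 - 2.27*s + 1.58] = -7.38*s^2 - 7.54*s - 2.27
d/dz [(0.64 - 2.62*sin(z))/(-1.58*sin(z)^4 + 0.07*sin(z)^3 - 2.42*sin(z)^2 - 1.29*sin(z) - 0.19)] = (-12.4188*sin(z)^4 + 4.4116*sin(z)^3 - 6.4748*sin(z)^2 + 3.0976*sin(z) + 1.3234)*cos(z)/(2.4964*sin(z)^8 - 0.2212*sin(z)^7 + 7.6521*sin(z)^6 + 3.7376*sin(z)^5 + 6.2762*sin(z)^4 + 6.217*sin(z)^3 + 2.5837*sin(z)^2 + 0.4902*sin(z) + 0.0361)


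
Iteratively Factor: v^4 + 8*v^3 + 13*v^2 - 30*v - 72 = (v + 3)*(v^3 + 5*v^2 - 2*v - 24) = (v + 3)^2*(v^2 + 2*v - 8) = (v - 2)*(v + 3)^2*(v + 4)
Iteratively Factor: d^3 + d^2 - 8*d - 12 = (d - 3)*(d^2 + 4*d + 4) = (d - 3)*(d + 2)*(d + 2)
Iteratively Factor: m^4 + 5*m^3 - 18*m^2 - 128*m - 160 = (m + 4)*(m^3 + m^2 - 22*m - 40) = (m - 5)*(m + 4)*(m^2 + 6*m + 8) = (m - 5)*(m + 2)*(m + 4)*(m + 4)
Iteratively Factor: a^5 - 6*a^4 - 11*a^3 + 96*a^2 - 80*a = (a + 4)*(a^4 - 10*a^3 + 29*a^2 - 20*a) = (a - 4)*(a + 4)*(a^3 - 6*a^2 + 5*a) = (a - 4)*(a - 1)*(a + 4)*(a^2 - 5*a) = a*(a - 4)*(a - 1)*(a + 4)*(a - 5)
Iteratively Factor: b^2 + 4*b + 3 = (b + 3)*(b + 1)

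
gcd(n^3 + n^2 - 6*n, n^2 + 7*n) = n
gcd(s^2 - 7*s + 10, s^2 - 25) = s - 5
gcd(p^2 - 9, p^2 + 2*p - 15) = p - 3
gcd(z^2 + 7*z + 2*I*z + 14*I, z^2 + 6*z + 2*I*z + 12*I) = z + 2*I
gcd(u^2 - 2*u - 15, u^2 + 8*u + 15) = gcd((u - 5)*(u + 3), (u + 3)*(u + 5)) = u + 3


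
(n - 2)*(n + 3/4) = n^2 - 5*n/4 - 3/2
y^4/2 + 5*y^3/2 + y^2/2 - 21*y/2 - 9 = (y/2 + 1/2)*(y - 2)*(y + 3)^2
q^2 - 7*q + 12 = (q - 4)*(q - 3)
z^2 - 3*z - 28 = (z - 7)*(z + 4)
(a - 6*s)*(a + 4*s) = a^2 - 2*a*s - 24*s^2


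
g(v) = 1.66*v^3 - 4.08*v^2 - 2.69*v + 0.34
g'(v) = 4.98*v^2 - 8.16*v - 2.69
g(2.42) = -6.54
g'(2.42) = 6.73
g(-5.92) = -471.13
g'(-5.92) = 220.15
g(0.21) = -0.39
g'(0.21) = -4.18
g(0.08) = 0.10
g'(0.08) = -3.31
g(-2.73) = -56.50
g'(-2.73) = 56.70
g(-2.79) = -59.97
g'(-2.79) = 58.84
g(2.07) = -7.99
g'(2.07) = 1.76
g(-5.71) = -426.37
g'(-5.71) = 206.27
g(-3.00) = -73.13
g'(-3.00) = 66.61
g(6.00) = 195.88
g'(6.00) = 127.63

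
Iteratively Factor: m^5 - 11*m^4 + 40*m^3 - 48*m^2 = (m)*(m^4 - 11*m^3 + 40*m^2 - 48*m) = m*(m - 4)*(m^3 - 7*m^2 + 12*m) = m^2*(m - 4)*(m^2 - 7*m + 12) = m^2*(m - 4)*(m - 3)*(m - 4)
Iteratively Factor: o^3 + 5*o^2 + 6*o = (o + 2)*(o^2 + 3*o) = (o + 2)*(o + 3)*(o)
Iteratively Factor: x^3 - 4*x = (x + 2)*(x^2 - 2*x) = x*(x + 2)*(x - 2)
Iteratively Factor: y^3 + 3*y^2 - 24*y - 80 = (y + 4)*(y^2 - y - 20) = (y + 4)^2*(y - 5)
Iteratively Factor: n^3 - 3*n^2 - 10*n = (n + 2)*(n^2 - 5*n) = n*(n + 2)*(n - 5)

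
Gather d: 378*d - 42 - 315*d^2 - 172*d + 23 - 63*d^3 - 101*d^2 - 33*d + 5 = -63*d^3 - 416*d^2 + 173*d - 14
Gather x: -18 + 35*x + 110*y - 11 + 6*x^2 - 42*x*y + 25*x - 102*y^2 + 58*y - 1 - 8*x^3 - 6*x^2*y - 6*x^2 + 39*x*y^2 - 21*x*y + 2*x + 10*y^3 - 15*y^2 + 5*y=-8*x^3 - 6*x^2*y + x*(39*y^2 - 63*y + 62) + 10*y^3 - 117*y^2 + 173*y - 30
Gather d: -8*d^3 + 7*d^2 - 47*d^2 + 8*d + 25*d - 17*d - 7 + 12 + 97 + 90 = -8*d^3 - 40*d^2 + 16*d + 192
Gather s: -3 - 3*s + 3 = -3*s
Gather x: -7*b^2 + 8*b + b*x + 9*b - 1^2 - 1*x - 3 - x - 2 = -7*b^2 + 17*b + x*(b - 2) - 6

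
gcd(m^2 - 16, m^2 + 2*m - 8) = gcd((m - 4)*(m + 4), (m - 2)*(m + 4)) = m + 4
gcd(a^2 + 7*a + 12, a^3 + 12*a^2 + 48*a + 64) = a + 4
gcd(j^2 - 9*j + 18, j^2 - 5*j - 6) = j - 6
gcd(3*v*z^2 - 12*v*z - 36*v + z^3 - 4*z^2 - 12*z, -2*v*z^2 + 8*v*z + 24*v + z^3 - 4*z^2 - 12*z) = z^2 - 4*z - 12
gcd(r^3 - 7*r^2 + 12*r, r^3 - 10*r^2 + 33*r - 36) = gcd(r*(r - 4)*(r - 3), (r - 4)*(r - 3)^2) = r^2 - 7*r + 12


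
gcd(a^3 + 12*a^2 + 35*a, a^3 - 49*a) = a^2 + 7*a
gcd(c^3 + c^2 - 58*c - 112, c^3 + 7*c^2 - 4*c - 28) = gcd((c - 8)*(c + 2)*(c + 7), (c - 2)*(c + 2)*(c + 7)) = c^2 + 9*c + 14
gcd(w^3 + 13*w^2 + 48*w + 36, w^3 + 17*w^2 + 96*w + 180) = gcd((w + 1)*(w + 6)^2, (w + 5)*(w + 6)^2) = w^2 + 12*w + 36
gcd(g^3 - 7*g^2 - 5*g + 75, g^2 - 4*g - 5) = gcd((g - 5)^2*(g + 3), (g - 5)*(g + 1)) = g - 5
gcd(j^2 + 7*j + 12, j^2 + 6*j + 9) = j + 3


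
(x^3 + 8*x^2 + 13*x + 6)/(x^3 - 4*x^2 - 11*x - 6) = (x + 6)/(x - 6)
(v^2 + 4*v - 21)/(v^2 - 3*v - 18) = (-v^2 - 4*v + 21)/(-v^2 + 3*v + 18)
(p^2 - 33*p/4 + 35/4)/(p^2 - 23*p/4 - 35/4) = (4*p - 5)/(4*p + 5)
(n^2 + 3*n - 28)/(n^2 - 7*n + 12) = (n + 7)/(n - 3)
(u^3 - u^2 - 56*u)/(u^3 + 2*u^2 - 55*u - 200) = u*(u + 7)/(u^2 + 10*u + 25)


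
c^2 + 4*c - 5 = (c - 1)*(c + 5)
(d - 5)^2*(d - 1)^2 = d^4 - 12*d^3 + 46*d^2 - 60*d + 25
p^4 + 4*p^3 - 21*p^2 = p^2*(p - 3)*(p + 7)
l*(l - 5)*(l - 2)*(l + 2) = l^4 - 5*l^3 - 4*l^2 + 20*l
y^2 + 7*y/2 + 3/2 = (y + 1/2)*(y + 3)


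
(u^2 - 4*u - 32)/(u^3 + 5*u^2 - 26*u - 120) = (u - 8)/(u^2 + u - 30)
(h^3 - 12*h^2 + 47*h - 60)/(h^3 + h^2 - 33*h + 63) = (h^2 - 9*h + 20)/(h^2 + 4*h - 21)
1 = 1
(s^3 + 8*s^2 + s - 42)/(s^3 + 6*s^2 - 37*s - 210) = (s^2 + s - 6)/(s^2 - s - 30)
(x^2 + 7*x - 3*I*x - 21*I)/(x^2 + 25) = (x^2 + x*(7 - 3*I) - 21*I)/(x^2 + 25)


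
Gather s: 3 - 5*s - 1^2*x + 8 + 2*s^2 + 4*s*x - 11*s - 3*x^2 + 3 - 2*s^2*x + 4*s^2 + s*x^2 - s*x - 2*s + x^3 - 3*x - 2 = s^2*(6 - 2*x) + s*(x^2 + 3*x - 18) + x^3 - 3*x^2 - 4*x + 12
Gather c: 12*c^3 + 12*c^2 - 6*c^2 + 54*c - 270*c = 12*c^3 + 6*c^2 - 216*c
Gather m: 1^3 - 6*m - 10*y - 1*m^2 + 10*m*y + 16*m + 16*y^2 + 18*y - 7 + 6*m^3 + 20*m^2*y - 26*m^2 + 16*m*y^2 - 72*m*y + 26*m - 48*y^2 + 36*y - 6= 6*m^3 + m^2*(20*y - 27) + m*(16*y^2 - 62*y + 36) - 32*y^2 + 44*y - 12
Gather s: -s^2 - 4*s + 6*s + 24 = -s^2 + 2*s + 24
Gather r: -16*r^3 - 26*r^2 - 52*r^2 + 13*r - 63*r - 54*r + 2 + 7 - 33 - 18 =-16*r^3 - 78*r^2 - 104*r - 42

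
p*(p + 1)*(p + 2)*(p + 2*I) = p^4 + 3*p^3 + 2*I*p^3 + 2*p^2 + 6*I*p^2 + 4*I*p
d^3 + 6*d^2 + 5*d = d*(d + 1)*(d + 5)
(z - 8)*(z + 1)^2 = z^3 - 6*z^2 - 15*z - 8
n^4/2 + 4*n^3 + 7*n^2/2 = n^2*(n/2 + 1/2)*(n + 7)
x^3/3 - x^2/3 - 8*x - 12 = (x/3 + 1)*(x - 6)*(x + 2)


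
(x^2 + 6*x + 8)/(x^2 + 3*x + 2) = (x + 4)/(x + 1)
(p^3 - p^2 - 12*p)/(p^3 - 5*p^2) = (p^2 - p - 12)/(p*(p - 5))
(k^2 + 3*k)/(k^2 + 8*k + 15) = k/(k + 5)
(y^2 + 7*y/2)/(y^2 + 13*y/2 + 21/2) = y/(y + 3)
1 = 1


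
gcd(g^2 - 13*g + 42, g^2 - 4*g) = 1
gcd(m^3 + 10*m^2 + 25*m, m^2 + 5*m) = m^2 + 5*m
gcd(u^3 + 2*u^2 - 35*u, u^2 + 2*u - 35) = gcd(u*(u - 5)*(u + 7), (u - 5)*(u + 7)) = u^2 + 2*u - 35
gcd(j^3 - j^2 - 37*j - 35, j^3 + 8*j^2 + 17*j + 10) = j^2 + 6*j + 5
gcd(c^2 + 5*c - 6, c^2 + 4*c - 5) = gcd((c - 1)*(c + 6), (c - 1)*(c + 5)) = c - 1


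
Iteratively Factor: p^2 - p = (p)*(p - 1)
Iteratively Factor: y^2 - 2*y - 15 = (y - 5)*(y + 3)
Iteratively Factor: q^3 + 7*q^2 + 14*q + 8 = (q + 2)*(q^2 + 5*q + 4) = (q + 1)*(q + 2)*(q + 4)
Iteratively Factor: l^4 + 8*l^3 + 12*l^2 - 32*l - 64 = (l + 4)*(l^3 + 4*l^2 - 4*l - 16) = (l - 2)*(l + 4)*(l^2 + 6*l + 8) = (l - 2)*(l + 4)^2*(l + 2)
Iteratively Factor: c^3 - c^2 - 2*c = (c - 2)*(c^2 + c) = (c - 2)*(c + 1)*(c)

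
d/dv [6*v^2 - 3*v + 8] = 12*v - 3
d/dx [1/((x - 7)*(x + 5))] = 2*(1 - x)/(x^4 - 4*x^3 - 66*x^2 + 140*x + 1225)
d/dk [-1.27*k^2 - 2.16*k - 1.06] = -2.54*k - 2.16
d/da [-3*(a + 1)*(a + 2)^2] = 3*(-3*a - 4)*(a + 2)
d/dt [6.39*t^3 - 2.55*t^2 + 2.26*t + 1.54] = 19.17*t^2 - 5.1*t + 2.26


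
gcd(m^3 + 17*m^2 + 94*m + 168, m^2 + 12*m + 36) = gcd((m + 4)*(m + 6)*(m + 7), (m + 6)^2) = m + 6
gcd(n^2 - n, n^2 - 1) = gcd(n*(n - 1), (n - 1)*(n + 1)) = n - 1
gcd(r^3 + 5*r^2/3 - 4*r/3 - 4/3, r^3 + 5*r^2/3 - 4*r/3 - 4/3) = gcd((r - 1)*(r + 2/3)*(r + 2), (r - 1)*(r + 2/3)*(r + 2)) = r^3 + 5*r^2/3 - 4*r/3 - 4/3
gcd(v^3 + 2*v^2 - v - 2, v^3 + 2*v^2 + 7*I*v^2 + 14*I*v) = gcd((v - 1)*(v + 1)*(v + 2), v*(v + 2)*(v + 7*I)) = v + 2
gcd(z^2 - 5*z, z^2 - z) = z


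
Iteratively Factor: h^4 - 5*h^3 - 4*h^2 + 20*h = (h - 5)*(h^3 - 4*h) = (h - 5)*(h + 2)*(h^2 - 2*h) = h*(h - 5)*(h + 2)*(h - 2)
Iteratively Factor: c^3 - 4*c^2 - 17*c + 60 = (c + 4)*(c^2 - 8*c + 15) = (c - 5)*(c + 4)*(c - 3)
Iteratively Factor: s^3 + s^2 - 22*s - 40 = (s - 5)*(s^2 + 6*s + 8) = (s - 5)*(s + 4)*(s + 2)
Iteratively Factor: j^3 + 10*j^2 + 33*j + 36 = (j + 4)*(j^2 + 6*j + 9) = (j + 3)*(j + 4)*(j + 3)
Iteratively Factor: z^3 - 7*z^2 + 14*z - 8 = (z - 4)*(z^2 - 3*z + 2) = (z - 4)*(z - 1)*(z - 2)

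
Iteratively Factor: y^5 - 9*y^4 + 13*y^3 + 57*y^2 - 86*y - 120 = (y - 5)*(y^4 - 4*y^3 - 7*y^2 + 22*y + 24) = (y - 5)*(y + 1)*(y^3 - 5*y^2 - 2*y + 24) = (y - 5)*(y + 1)*(y + 2)*(y^2 - 7*y + 12) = (y - 5)*(y - 3)*(y + 1)*(y + 2)*(y - 4)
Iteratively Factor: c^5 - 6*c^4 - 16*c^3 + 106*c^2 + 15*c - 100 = (c + 1)*(c^4 - 7*c^3 - 9*c^2 + 115*c - 100) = (c - 5)*(c + 1)*(c^3 - 2*c^2 - 19*c + 20) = (c - 5)*(c - 1)*(c + 1)*(c^2 - c - 20) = (c - 5)*(c - 1)*(c + 1)*(c + 4)*(c - 5)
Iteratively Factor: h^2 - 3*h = (h)*(h - 3)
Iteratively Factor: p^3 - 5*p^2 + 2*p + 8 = (p - 2)*(p^2 - 3*p - 4) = (p - 2)*(p + 1)*(p - 4)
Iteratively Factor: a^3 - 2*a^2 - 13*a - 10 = (a + 2)*(a^2 - 4*a - 5) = (a - 5)*(a + 2)*(a + 1)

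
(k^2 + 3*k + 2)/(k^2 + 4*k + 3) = (k + 2)/(k + 3)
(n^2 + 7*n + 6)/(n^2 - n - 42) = (n + 1)/(n - 7)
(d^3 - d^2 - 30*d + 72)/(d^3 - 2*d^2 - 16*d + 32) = (d^2 + 3*d - 18)/(d^2 + 2*d - 8)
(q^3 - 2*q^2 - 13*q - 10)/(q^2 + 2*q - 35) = (q^2 + 3*q + 2)/(q + 7)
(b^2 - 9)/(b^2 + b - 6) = (b - 3)/(b - 2)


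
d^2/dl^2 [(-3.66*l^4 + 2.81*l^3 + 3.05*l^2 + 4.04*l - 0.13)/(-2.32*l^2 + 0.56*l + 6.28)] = (39.3991680000001*l^6 - 28.5304320000001*l^5 - 313.06176*l^4 + 70.8853120000001*l^3 + 1410.415872*l^2 - 1019.111904*l - 208.288864)/(12.487168*l^6 - 9.042432*l^5 - 99.22176*l^4 + 48.77824*l^3 + 268.58304*l^2 - 66.256512*l - 247.673152)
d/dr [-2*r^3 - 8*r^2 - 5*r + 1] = -6*r^2 - 16*r - 5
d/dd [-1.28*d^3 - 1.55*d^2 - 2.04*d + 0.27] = -3.84*d^2 - 3.1*d - 2.04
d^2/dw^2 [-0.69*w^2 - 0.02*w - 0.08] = -1.38000000000000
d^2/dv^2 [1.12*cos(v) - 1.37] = -1.12*cos(v)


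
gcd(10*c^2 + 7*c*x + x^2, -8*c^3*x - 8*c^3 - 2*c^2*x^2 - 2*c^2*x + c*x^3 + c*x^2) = 2*c + x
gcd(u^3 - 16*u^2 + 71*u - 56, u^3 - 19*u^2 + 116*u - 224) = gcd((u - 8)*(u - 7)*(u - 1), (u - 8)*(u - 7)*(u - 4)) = u^2 - 15*u + 56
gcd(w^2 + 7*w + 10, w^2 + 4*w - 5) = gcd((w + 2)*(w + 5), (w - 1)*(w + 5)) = w + 5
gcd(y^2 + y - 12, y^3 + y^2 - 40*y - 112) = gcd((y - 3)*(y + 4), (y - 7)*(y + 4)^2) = y + 4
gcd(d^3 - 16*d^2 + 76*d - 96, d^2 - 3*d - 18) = d - 6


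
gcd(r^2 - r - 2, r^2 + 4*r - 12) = r - 2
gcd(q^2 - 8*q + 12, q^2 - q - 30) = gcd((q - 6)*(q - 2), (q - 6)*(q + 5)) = q - 6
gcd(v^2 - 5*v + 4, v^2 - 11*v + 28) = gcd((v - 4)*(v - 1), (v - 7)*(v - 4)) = v - 4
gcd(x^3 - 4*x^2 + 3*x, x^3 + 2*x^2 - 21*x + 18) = x^2 - 4*x + 3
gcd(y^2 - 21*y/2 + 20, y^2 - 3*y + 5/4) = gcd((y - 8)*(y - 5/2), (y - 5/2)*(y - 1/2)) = y - 5/2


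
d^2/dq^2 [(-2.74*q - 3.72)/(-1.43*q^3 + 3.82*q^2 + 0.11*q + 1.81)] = (33.618156*q^5 + 1.47919200000004*q^4 - 244.305596*q^3 + 407.294736*q^2 - 46.519728*q - 52.442692)/(2.924207*q^9 - 23.434554*q^8 + 61.926579*q^7 - 63.241459*q^6 + 54.560253*q^5 - 77.66712*q^4 + 9.489766*q^3 - 37.609809*q^2 - 1.081113*q - 5.929741)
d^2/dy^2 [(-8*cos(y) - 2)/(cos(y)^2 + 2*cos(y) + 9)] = 8*(18*(1 - cos(2*y))^2*cos(y) - 2*(1 - cos(2*y))^2 + 689*cos(y) - 118*cos(2*y) - 93*cos(3*y) - 4*cos(5*y) + 198)/(4*cos(y) + cos(2*y) + 19)^3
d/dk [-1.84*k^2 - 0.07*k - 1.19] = -3.68*k - 0.07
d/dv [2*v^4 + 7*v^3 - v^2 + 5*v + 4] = 8*v^3 + 21*v^2 - 2*v + 5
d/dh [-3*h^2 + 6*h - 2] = 6 - 6*h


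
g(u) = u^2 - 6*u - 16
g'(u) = 2*u - 6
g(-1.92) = -0.79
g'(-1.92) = -9.84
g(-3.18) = 13.19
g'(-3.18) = -12.36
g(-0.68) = -11.46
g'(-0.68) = -7.36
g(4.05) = -23.90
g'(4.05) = 2.10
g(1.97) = -23.94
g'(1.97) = -2.06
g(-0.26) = -14.37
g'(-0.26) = -6.52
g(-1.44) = -5.29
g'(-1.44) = -8.88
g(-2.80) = 8.64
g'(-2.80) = -11.60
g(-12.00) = 200.00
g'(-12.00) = -30.00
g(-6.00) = 56.00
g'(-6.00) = -18.00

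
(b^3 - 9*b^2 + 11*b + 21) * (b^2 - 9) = b^5 - 9*b^4 + 2*b^3 + 102*b^2 - 99*b - 189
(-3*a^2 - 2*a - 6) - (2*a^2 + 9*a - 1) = -5*a^2 - 11*a - 5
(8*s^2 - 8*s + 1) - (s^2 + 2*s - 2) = 7*s^2 - 10*s + 3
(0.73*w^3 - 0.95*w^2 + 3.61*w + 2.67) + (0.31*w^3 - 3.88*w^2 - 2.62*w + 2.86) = 1.04*w^3 - 4.83*w^2 + 0.99*w + 5.53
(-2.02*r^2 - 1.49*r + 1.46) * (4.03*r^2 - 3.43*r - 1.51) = -8.1406*r^4 + 0.9239*r^3 + 14.0447*r^2 - 2.7579*r - 2.2046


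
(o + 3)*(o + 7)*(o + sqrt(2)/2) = o^3 + sqrt(2)*o^2/2 + 10*o^2 + 5*sqrt(2)*o + 21*o + 21*sqrt(2)/2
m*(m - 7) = m^2 - 7*m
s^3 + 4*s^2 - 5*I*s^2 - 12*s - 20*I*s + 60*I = (s - 2)*(s + 6)*(s - 5*I)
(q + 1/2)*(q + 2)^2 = q^3 + 9*q^2/2 + 6*q + 2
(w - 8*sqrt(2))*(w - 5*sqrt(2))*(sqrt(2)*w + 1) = sqrt(2)*w^3 - 25*w^2 + 67*sqrt(2)*w + 80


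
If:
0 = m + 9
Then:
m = -9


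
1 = 1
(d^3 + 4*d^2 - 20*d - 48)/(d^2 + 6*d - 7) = (d^3 + 4*d^2 - 20*d - 48)/(d^2 + 6*d - 7)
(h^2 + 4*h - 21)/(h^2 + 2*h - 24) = (h^2 + 4*h - 21)/(h^2 + 2*h - 24)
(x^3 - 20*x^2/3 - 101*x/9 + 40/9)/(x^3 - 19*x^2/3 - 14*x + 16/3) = (x + 5/3)/(x + 2)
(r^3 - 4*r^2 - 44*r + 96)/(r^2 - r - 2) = (r^2 - 2*r - 48)/(r + 1)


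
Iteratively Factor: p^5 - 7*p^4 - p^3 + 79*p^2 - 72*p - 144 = (p + 1)*(p^4 - 8*p^3 + 7*p^2 + 72*p - 144) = (p - 4)*(p + 1)*(p^3 - 4*p^2 - 9*p + 36) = (p - 4)*(p + 1)*(p + 3)*(p^2 - 7*p + 12) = (p - 4)*(p - 3)*(p + 1)*(p + 3)*(p - 4)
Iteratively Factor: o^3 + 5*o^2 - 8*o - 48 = (o + 4)*(o^2 + o - 12) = (o - 3)*(o + 4)*(o + 4)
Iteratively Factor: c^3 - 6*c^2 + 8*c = (c)*(c^2 - 6*c + 8) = c*(c - 4)*(c - 2)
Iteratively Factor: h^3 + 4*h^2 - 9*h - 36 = (h - 3)*(h^2 + 7*h + 12) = (h - 3)*(h + 3)*(h + 4)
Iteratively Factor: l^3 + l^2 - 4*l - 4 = (l - 2)*(l^2 + 3*l + 2) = (l - 2)*(l + 1)*(l + 2)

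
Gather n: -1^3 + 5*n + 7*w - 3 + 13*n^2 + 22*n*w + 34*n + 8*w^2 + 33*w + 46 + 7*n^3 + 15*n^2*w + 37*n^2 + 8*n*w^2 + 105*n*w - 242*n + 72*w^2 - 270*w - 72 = 7*n^3 + n^2*(15*w + 50) + n*(8*w^2 + 127*w - 203) + 80*w^2 - 230*w - 30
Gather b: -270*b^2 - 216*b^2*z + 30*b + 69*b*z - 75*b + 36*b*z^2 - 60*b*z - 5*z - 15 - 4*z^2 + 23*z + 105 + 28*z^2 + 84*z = b^2*(-216*z - 270) + b*(36*z^2 + 9*z - 45) + 24*z^2 + 102*z + 90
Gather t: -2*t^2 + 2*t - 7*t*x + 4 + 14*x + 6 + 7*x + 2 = -2*t^2 + t*(2 - 7*x) + 21*x + 12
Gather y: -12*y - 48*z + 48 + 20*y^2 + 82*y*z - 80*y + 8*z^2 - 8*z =20*y^2 + y*(82*z - 92) + 8*z^2 - 56*z + 48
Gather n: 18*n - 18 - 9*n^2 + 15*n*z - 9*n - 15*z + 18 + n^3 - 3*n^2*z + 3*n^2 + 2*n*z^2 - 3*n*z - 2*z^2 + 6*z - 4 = n^3 + n^2*(-3*z - 6) + n*(2*z^2 + 12*z + 9) - 2*z^2 - 9*z - 4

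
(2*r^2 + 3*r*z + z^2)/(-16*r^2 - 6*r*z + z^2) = (r + z)/(-8*r + z)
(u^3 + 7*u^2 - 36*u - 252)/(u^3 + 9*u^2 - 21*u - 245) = (u^2 - 36)/(u^2 + 2*u - 35)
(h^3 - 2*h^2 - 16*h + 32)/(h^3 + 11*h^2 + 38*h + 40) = (h^2 - 6*h + 8)/(h^2 + 7*h + 10)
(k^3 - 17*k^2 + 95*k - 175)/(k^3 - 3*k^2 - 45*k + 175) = (k - 7)/(k + 7)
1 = 1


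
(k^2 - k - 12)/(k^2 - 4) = (k^2 - k - 12)/(k^2 - 4)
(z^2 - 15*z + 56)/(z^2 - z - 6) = (-z^2 + 15*z - 56)/(-z^2 + z + 6)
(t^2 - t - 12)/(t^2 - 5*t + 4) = (t + 3)/(t - 1)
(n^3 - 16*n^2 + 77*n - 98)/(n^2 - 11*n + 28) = (n^2 - 9*n + 14)/(n - 4)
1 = 1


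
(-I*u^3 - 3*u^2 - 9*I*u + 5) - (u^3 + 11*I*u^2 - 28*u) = -u^3 - I*u^3 - 3*u^2 - 11*I*u^2 + 28*u - 9*I*u + 5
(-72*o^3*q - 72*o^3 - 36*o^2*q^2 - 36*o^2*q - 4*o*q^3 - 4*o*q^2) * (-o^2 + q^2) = 72*o^5*q + 72*o^5 + 36*o^4*q^2 + 36*o^4*q - 68*o^3*q^3 - 68*o^3*q^2 - 36*o^2*q^4 - 36*o^2*q^3 - 4*o*q^5 - 4*o*q^4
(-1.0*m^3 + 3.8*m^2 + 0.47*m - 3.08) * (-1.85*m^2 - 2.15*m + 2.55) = 1.85*m^5 - 4.88*m^4 - 11.5895*m^3 + 14.3775*m^2 + 7.8205*m - 7.854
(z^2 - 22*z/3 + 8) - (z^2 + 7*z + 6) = 2 - 43*z/3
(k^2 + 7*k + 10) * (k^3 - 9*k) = k^5 + 7*k^4 + k^3 - 63*k^2 - 90*k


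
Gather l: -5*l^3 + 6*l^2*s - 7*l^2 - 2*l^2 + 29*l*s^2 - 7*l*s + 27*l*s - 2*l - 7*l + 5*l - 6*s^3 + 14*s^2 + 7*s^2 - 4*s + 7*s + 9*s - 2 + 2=-5*l^3 + l^2*(6*s - 9) + l*(29*s^2 + 20*s - 4) - 6*s^3 + 21*s^2 + 12*s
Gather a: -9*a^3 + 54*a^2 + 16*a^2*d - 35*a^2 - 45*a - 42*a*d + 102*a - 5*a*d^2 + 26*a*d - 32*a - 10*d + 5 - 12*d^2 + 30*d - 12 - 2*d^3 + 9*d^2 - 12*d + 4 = -9*a^3 + a^2*(16*d + 19) + a*(-5*d^2 - 16*d + 25) - 2*d^3 - 3*d^2 + 8*d - 3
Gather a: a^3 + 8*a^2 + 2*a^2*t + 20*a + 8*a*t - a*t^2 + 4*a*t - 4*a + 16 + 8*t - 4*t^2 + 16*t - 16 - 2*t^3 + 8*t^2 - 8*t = a^3 + a^2*(2*t + 8) + a*(-t^2 + 12*t + 16) - 2*t^3 + 4*t^2 + 16*t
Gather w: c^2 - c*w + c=c^2 - c*w + c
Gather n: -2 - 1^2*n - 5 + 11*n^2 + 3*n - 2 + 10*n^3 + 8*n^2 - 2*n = 10*n^3 + 19*n^2 - 9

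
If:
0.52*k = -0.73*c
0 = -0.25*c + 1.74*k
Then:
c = 0.00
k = 0.00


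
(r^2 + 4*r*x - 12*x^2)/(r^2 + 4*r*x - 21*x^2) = (r^2 + 4*r*x - 12*x^2)/(r^2 + 4*r*x - 21*x^2)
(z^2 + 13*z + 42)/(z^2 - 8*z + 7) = (z^2 + 13*z + 42)/(z^2 - 8*z + 7)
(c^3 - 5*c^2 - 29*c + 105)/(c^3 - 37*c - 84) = (c^2 + 2*c - 15)/(c^2 + 7*c + 12)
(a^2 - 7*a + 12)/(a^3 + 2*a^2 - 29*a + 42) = (a - 4)/(a^2 + 5*a - 14)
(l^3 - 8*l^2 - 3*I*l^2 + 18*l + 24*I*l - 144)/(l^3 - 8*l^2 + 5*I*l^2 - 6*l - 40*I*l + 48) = (l - 6*I)/(l + 2*I)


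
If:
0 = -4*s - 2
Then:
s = -1/2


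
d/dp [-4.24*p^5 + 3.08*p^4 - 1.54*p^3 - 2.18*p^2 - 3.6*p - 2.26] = -21.2*p^4 + 12.32*p^3 - 4.62*p^2 - 4.36*p - 3.6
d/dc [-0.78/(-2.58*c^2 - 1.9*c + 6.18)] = (-4.0248*c - 1.482)/(2.58*c^2 + 1.9*c - 6.18)^2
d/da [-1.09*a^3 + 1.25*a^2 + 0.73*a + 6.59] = -3.27*a^2 + 2.5*a + 0.73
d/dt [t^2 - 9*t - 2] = 2*t - 9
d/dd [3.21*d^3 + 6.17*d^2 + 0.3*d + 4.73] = 9.63*d^2 + 12.34*d + 0.3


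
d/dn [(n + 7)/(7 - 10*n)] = 77/(10*n - 7)^2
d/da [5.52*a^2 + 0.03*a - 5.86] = 11.04*a + 0.03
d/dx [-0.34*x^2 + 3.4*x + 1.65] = 3.4 - 0.68*x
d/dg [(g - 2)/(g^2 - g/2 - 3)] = -4/(4*g^2 + 12*g + 9)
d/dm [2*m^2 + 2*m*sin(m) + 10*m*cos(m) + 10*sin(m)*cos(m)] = -10*m*sin(m) + 2*m*cos(m) + 4*m + 2*sin(m) + 10*cos(m) + 10*cos(2*m)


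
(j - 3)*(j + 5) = j^2 + 2*j - 15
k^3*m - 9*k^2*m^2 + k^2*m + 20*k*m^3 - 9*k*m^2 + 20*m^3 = (k - 5*m)*(k - 4*m)*(k*m + m)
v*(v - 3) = v^2 - 3*v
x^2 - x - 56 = (x - 8)*(x + 7)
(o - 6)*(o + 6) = o^2 - 36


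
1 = 1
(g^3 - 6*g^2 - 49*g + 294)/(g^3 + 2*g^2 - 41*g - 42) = (g - 7)/(g + 1)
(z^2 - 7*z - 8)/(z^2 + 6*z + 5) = (z - 8)/(z + 5)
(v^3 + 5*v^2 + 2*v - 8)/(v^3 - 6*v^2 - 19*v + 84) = (v^2 + v - 2)/(v^2 - 10*v + 21)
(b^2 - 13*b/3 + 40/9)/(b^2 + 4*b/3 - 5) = (b - 8/3)/(b + 3)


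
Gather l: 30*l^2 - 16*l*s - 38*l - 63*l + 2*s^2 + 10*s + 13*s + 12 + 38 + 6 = 30*l^2 + l*(-16*s - 101) + 2*s^2 + 23*s + 56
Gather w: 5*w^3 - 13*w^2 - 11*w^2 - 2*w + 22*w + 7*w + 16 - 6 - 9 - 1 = 5*w^3 - 24*w^2 + 27*w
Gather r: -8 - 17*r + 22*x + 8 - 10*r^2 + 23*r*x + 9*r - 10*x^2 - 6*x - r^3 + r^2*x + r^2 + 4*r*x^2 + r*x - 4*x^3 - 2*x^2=-r^3 + r^2*(x - 9) + r*(4*x^2 + 24*x - 8) - 4*x^3 - 12*x^2 + 16*x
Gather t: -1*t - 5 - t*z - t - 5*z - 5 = t*(-z - 2) - 5*z - 10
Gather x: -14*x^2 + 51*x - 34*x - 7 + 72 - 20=-14*x^2 + 17*x + 45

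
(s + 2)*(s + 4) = s^2 + 6*s + 8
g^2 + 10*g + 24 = (g + 4)*(g + 6)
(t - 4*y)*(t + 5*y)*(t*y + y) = t^3*y + t^2*y^2 + t^2*y - 20*t*y^3 + t*y^2 - 20*y^3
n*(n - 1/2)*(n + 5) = n^3 + 9*n^2/2 - 5*n/2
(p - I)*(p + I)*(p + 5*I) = p^3 + 5*I*p^2 + p + 5*I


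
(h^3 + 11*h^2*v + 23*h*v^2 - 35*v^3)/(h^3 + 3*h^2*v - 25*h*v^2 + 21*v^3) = (-h - 5*v)/(-h + 3*v)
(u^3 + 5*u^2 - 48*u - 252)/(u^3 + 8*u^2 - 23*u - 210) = (u^2 - u - 42)/(u^2 + 2*u - 35)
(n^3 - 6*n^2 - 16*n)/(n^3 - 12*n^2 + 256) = n*(n + 2)/(n^2 - 4*n - 32)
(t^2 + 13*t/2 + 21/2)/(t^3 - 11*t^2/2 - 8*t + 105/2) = (2*t + 7)/(2*t^2 - 17*t + 35)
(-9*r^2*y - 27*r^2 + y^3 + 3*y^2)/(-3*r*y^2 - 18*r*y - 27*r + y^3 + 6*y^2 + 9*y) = (3*r + y)/(y + 3)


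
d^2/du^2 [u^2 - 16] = 2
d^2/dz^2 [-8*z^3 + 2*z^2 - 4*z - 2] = 4 - 48*z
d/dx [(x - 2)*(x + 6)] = 2*x + 4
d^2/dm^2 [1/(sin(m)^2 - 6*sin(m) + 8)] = 2*(-2*sin(m)^4 + 9*sin(m)^3 + sin(m)^2 - 42*sin(m) + 28)/(sin(m)^2 - 6*sin(m) + 8)^3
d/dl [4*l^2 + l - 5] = 8*l + 1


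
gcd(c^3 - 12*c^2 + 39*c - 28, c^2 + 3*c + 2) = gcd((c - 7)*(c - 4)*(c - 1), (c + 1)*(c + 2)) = 1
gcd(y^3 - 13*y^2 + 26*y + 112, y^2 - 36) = 1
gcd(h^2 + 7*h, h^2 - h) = h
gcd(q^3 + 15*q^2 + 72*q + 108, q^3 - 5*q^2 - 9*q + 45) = q + 3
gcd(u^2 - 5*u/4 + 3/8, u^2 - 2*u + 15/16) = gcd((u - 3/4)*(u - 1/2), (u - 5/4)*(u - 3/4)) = u - 3/4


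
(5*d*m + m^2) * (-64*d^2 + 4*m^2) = -320*d^3*m - 64*d^2*m^2 + 20*d*m^3 + 4*m^4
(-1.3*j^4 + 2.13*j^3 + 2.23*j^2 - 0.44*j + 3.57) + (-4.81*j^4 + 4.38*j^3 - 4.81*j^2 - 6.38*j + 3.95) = -6.11*j^4 + 6.51*j^3 - 2.58*j^2 - 6.82*j + 7.52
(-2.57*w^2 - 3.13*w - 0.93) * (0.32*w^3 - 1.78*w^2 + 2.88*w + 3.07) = -0.8224*w^5 + 3.573*w^4 - 2.1278*w^3 - 15.2489*w^2 - 12.2875*w - 2.8551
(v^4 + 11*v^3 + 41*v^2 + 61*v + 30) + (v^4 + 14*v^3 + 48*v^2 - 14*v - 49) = 2*v^4 + 25*v^3 + 89*v^2 + 47*v - 19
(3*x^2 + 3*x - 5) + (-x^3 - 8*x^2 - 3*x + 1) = -x^3 - 5*x^2 - 4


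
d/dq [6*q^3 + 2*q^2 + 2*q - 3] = 18*q^2 + 4*q + 2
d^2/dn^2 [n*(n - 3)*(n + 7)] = 6*n + 8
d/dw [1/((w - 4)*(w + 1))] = (3 - 2*w)/(w^4 - 6*w^3 + w^2 + 24*w + 16)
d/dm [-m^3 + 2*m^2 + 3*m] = -3*m^2 + 4*m + 3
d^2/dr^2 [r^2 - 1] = 2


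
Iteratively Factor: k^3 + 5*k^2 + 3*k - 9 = (k - 1)*(k^2 + 6*k + 9) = (k - 1)*(k + 3)*(k + 3)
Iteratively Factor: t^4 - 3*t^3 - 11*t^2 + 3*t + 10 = (t + 2)*(t^3 - 5*t^2 - t + 5) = (t - 1)*(t + 2)*(t^2 - 4*t - 5) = (t - 5)*(t - 1)*(t + 2)*(t + 1)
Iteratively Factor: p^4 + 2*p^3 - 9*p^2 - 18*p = (p + 3)*(p^3 - p^2 - 6*p) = p*(p + 3)*(p^2 - p - 6) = p*(p + 2)*(p + 3)*(p - 3)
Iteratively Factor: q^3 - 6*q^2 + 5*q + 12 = (q + 1)*(q^2 - 7*q + 12) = (q - 3)*(q + 1)*(q - 4)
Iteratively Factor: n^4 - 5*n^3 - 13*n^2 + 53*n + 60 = (n - 5)*(n^3 - 13*n - 12) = (n - 5)*(n + 1)*(n^2 - n - 12) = (n - 5)*(n - 4)*(n + 1)*(n + 3)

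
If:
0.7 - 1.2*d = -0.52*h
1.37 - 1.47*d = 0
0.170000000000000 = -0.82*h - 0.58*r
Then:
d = 0.93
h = 0.80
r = -1.43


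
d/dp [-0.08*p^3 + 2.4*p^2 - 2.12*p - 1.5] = -0.24*p^2 + 4.8*p - 2.12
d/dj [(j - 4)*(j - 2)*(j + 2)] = 3*j^2 - 8*j - 4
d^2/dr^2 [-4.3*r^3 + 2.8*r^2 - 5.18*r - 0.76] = 5.6 - 25.8*r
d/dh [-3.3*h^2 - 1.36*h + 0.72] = -6.6*h - 1.36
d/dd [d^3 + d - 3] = 3*d^2 + 1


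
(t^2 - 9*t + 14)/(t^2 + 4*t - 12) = (t - 7)/(t + 6)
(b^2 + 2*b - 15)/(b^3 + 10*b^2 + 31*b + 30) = (b - 3)/(b^2 + 5*b + 6)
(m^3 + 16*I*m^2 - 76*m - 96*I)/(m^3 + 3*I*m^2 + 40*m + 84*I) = (m^2 + 14*I*m - 48)/(m^2 + I*m + 42)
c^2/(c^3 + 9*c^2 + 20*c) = c/(c^2 + 9*c + 20)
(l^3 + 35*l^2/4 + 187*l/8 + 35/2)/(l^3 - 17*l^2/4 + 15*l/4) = (8*l^3 + 70*l^2 + 187*l + 140)/(2*l*(4*l^2 - 17*l + 15))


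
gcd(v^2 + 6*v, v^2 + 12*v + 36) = v + 6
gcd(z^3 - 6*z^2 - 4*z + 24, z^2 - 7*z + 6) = z - 6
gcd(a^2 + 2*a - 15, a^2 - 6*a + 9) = a - 3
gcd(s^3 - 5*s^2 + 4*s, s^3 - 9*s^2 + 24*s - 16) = s^2 - 5*s + 4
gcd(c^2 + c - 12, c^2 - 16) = c + 4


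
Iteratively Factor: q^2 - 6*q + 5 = (q - 1)*(q - 5)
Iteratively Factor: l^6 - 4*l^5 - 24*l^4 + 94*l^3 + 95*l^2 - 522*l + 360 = (l + 3)*(l^5 - 7*l^4 - 3*l^3 + 103*l^2 - 214*l + 120) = (l - 3)*(l + 3)*(l^4 - 4*l^3 - 15*l^2 + 58*l - 40) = (l - 3)*(l + 3)*(l + 4)*(l^3 - 8*l^2 + 17*l - 10) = (l - 5)*(l - 3)*(l + 3)*(l + 4)*(l^2 - 3*l + 2) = (l - 5)*(l - 3)*(l - 2)*(l + 3)*(l + 4)*(l - 1)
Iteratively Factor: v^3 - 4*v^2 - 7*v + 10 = (v - 1)*(v^2 - 3*v - 10) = (v - 5)*(v - 1)*(v + 2)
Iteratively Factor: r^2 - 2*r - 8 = (r + 2)*(r - 4)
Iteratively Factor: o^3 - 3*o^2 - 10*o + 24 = (o - 2)*(o^2 - o - 12) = (o - 4)*(o - 2)*(o + 3)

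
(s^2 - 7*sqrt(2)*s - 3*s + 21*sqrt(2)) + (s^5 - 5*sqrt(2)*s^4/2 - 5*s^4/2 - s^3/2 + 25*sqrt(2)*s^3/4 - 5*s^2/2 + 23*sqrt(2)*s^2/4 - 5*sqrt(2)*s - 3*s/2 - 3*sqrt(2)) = s^5 - 5*sqrt(2)*s^4/2 - 5*s^4/2 - s^3/2 + 25*sqrt(2)*s^3/4 - 3*s^2/2 + 23*sqrt(2)*s^2/4 - 12*sqrt(2)*s - 9*s/2 + 18*sqrt(2)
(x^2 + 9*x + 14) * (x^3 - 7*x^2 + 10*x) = x^5 + 2*x^4 - 39*x^3 - 8*x^2 + 140*x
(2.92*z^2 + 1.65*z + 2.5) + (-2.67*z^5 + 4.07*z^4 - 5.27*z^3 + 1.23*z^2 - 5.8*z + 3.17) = -2.67*z^5 + 4.07*z^4 - 5.27*z^3 + 4.15*z^2 - 4.15*z + 5.67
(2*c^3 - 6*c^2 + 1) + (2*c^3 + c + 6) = 4*c^3 - 6*c^2 + c + 7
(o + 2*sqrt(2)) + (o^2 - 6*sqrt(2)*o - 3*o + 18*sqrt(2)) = o^2 - 6*sqrt(2)*o - 2*o + 20*sqrt(2)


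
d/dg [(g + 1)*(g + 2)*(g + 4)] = 3*g^2 + 14*g + 14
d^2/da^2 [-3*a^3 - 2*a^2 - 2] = -18*a - 4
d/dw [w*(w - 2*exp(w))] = -2*w*exp(w) + 2*w - 2*exp(w)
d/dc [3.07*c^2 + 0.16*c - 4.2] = 6.14*c + 0.16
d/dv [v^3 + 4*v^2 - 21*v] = 3*v^2 + 8*v - 21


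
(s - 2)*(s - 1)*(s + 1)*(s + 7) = s^4 + 5*s^3 - 15*s^2 - 5*s + 14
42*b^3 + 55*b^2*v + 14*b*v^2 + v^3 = (b + v)*(6*b + v)*(7*b + v)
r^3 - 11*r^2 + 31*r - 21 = (r - 7)*(r - 3)*(r - 1)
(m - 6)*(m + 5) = m^2 - m - 30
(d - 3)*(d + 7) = d^2 + 4*d - 21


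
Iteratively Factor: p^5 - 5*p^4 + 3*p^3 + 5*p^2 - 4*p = (p - 1)*(p^4 - 4*p^3 - p^2 + 4*p) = p*(p - 1)*(p^3 - 4*p^2 - p + 4) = p*(p - 1)^2*(p^2 - 3*p - 4) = p*(p - 1)^2*(p + 1)*(p - 4)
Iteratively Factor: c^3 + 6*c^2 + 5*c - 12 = (c + 4)*(c^2 + 2*c - 3) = (c - 1)*(c + 4)*(c + 3)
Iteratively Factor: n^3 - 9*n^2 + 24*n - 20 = (n - 2)*(n^2 - 7*n + 10) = (n - 5)*(n - 2)*(n - 2)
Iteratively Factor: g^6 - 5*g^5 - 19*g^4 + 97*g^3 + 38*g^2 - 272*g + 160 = (g - 4)*(g^5 - g^4 - 23*g^3 + 5*g^2 + 58*g - 40) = (g - 4)*(g + 2)*(g^4 - 3*g^3 - 17*g^2 + 39*g - 20) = (g - 4)*(g - 1)*(g + 2)*(g^3 - 2*g^2 - 19*g + 20) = (g - 5)*(g - 4)*(g - 1)*(g + 2)*(g^2 + 3*g - 4) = (g - 5)*(g - 4)*(g - 1)*(g + 2)*(g + 4)*(g - 1)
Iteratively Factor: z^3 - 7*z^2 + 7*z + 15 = (z - 5)*(z^2 - 2*z - 3) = (z - 5)*(z + 1)*(z - 3)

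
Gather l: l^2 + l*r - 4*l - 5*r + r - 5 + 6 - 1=l^2 + l*(r - 4) - 4*r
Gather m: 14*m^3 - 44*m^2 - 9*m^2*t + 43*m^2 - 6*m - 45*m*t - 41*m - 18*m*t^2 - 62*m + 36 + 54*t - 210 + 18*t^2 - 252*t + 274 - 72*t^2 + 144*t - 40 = 14*m^3 + m^2*(-9*t - 1) + m*(-18*t^2 - 45*t - 109) - 54*t^2 - 54*t + 60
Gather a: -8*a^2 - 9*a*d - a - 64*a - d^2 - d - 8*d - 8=-8*a^2 + a*(-9*d - 65) - d^2 - 9*d - 8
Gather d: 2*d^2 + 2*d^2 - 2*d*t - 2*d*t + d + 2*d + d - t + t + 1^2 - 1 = 4*d^2 + d*(4 - 4*t)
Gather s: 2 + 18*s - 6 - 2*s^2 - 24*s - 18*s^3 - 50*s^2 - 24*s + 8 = -18*s^3 - 52*s^2 - 30*s + 4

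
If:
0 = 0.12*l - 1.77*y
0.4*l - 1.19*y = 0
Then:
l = 0.00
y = 0.00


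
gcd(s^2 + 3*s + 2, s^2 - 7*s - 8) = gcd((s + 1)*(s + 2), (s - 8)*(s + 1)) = s + 1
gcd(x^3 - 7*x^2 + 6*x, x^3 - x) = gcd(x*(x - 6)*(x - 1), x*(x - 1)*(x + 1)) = x^2 - x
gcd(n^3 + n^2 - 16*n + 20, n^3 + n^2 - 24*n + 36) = n - 2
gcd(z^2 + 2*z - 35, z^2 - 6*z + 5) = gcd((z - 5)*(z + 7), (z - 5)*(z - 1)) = z - 5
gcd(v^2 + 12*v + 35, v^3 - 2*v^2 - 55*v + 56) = v + 7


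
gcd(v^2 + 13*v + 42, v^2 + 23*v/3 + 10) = v + 6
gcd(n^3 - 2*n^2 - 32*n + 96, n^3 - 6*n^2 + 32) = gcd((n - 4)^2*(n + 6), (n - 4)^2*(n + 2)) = n^2 - 8*n + 16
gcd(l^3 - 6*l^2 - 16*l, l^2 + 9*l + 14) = l + 2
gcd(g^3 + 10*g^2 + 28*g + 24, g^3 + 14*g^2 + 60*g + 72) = g^2 + 8*g + 12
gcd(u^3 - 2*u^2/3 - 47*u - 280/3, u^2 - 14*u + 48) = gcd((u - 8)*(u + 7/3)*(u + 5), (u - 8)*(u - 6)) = u - 8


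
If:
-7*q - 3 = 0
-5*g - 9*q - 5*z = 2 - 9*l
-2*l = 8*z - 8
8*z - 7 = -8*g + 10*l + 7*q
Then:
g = -23/154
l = 18/77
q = -3/7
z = 145/154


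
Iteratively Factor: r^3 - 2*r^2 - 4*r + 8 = (r - 2)*(r^2 - 4) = (r - 2)^2*(r + 2)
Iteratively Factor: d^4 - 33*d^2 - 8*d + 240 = (d + 4)*(d^3 - 4*d^2 - 17*d + 60) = (d + 4)^2*(d^2 - 8*d + 15) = (d - 5)*(d + 4)^2*(d - 3)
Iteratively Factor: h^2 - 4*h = (h - 4)*(h)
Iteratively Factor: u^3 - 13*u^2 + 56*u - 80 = (u - 5)*(u^2 - 8*u + 16) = (u - 5)*(u - 4)*(u - 4)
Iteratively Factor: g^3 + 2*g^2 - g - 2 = (g + 1)*(g^2 + g - 2) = (g - 1)*(g + 1)*(g + 2)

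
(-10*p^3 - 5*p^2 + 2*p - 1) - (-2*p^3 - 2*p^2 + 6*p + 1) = -8*p^3 - 3*p^2 - 4*p - 2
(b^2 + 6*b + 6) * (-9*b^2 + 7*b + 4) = -9*b^4 - 47*b^3 - 8*b^2 + 66*b + 24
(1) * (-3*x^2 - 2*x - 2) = -3*x^2 - 2*x - 2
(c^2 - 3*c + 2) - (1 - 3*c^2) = 4*c^2 - 3*c + 1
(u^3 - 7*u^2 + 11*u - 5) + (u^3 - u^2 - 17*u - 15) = 2*u^3 - 8*u^2 - 6*u - 20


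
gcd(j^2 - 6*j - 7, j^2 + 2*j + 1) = j + 1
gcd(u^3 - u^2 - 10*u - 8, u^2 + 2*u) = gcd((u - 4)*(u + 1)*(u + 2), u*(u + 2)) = u + 2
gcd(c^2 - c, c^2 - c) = c^2 - c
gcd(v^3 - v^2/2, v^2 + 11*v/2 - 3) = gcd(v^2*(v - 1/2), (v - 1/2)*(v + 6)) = v - 1/2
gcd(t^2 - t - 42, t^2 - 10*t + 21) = t - 7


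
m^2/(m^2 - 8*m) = m/(m - 8)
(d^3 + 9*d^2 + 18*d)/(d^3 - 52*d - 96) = d*(d + 3)/(d^2 - 6*d - 16)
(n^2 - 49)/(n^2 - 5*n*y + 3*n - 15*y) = (n^2 - 49)/(n^2 - 5*n*y + 3*n - 15*y)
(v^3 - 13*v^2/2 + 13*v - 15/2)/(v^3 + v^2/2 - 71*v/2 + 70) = (v^2 - 4*v + 3)/(v^2 + 3*v - 28)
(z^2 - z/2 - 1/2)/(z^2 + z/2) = (z - 1)/z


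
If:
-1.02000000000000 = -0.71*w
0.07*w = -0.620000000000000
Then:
No Solution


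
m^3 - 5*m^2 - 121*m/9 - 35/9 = (m - 7)*(m + 1/3)*(m + 5/3)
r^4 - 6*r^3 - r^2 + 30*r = r*(r - 5)*(r - 3)*(r + 2)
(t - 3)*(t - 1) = t^2 - 4*t + 3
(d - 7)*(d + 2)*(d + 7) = d^3 + 2*d^2 - 49*d - 98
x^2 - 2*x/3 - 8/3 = (x - 2)*(x + 4/3)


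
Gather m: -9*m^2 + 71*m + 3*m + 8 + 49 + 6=-9*m^2 + 74*m + 63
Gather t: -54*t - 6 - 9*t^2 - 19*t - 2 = -9*t^2 - 73*t - 8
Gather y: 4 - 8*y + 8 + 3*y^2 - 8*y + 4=3*y^2 - 16*y + 16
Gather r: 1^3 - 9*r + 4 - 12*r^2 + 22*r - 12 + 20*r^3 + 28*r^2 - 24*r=20*r^3 + 16*r^2 - 11*r - 7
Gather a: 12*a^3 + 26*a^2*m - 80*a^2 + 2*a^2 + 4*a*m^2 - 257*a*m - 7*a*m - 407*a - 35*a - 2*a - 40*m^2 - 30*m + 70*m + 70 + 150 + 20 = 12*a^3 + a^2*(26*m - 78) + a*(4*m^2 - 264*m - 444) - 40*m^2 + 40*m + 240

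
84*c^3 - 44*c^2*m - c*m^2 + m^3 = (-6*c + m)*(-2*c + m)*(7*c + m)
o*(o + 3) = o^2 + 3*o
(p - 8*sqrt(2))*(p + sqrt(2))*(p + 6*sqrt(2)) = p^3 - sqrt(2)*p^2 - 100*p - 96*sqrt(2)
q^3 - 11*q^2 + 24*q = q*(q - 8)*(q - 3)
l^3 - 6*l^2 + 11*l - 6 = (l - 3)*(l - 2)*(l - 1)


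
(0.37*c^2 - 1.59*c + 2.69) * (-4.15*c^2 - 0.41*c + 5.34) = -1.5355*c^4 + 6.4468*c^3 - 8.5358*c^2 - 9.5935*c + 14.3646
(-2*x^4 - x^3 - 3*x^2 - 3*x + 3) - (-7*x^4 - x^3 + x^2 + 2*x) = 5*x^4 - 4*x^2 - 5*x + 3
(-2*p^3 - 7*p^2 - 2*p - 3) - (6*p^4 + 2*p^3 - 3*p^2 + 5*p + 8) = -6*p^4 - 4*p^3 - 4*p^2 - 7*p - 11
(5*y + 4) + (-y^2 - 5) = -y^2 + 5*y - 1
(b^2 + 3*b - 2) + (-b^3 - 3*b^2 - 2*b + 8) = -b^3 - 2*b^2 + b + 6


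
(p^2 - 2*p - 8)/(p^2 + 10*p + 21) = (p^2 - 2*p - 8)/(p^2 + 10*p + 21)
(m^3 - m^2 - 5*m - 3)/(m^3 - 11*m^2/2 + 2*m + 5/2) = 2*(m^3 - m^2 - 5*m - 3)/(2*m^3 - 11*m^2 + 4*m + 5)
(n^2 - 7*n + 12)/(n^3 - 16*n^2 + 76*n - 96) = (n^2 - 7*n + 12)/(n^3 - 16*n^2 + 76*n - 96)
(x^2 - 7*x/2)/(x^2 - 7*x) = (x - 7/2)/(x - 7)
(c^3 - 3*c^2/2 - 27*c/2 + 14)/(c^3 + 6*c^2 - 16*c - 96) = (2*c^2 + 5*c - 7)/(2*(c^2 + 10*c + 24))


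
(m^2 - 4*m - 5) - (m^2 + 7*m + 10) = -11*m - 15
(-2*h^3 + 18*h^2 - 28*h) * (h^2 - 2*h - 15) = -2*h^5 + 22*h^4 - 34*h^3 - 214*h^2 + 420*h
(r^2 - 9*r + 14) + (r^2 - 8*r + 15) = 2*r^2 - 17*r + 29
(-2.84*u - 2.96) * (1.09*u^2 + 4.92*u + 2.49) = -3.0956*u^3 - 17.1992*u^2 - 21.6348*u - 7.3704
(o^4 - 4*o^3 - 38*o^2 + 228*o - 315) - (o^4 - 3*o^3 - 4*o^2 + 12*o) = -o^3 - 34*o^2 + 216*o - 315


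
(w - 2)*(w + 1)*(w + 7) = w^3 + 6*w^2 - 9*w - 14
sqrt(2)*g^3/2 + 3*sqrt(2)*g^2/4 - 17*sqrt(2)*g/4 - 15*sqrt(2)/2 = (g - 3)*(g + 5/2)*(sqrt(2)*g/2 + sqrt(2))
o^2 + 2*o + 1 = (o + 1)^2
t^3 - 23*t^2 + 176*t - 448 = (t - 8)^2*(t - 7)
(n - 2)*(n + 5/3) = n^2 - n/3 - 10/3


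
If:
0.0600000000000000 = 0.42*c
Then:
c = 0.14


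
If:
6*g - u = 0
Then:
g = u/6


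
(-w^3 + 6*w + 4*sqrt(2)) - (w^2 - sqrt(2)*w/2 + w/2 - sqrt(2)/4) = -w^3 - w^2 + sqrt(2)*w/2 + 11*w/2 + 17*sqrt(2)/4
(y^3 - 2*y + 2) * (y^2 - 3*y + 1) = y^5 - 3*y^4 - y^3 + 8*y^2 - 8*y + 2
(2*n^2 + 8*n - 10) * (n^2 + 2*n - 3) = 2*n^4 + 12*n^3 - 44*n + 30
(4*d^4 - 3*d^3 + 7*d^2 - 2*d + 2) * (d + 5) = 4*d^5 + 17*d^4 - 8*d^3 + 33*d^2 - 8*d + 10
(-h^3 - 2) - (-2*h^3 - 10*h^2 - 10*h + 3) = h^3 + 10*h^2 + 10*h - 5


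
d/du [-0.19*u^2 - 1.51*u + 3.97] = -0.38*u - 1.51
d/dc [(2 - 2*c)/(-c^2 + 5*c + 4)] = 2*(-c^2 + 2*c - 9)/(c^4 - 10*c^3 + 17*c^2 + 40*c + 16)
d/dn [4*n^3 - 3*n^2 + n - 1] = 12*n^2 - 6*n + 1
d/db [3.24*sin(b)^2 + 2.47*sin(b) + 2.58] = (6.48*sin(b) + 2.47)*cos(b)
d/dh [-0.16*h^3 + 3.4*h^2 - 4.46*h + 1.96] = -0.48*h^2 + 6.8*h - 4.46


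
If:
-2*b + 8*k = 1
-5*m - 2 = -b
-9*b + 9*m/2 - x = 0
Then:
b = -10*x/81 - 2/9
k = 5/72 - 5*x/162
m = -2*x/81 - 4/9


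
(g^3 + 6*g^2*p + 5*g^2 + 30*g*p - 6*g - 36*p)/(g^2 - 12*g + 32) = (g^3 + 6*g^2*p + 5*g^2 + 30*g*p - 6*g - 36*p)/(g^2 - 12*g + 32)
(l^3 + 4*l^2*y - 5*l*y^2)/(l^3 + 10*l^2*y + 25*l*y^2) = (l - y)/(l + 5*y)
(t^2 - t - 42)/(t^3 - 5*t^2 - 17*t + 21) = (t + 6)/(t^2 + 2*t - 3)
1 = 1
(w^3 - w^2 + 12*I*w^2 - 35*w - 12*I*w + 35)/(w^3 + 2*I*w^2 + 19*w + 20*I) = (w^2 + w*(-1 + 7*I) - 7*I)/(w^2 - 3*I*w + 4)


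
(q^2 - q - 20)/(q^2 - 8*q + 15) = (q + 4)/(q - 3)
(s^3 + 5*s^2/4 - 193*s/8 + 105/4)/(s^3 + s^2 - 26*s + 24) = (8*s^2 - 38*s + 35)/(8*(s^2 - 5*s + 4))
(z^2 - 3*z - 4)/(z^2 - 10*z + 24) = (z + 1)/(z - 6)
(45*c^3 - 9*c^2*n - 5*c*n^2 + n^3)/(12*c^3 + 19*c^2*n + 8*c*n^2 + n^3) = (15*c^2 - 8*c*n + n^2)/(4*c^2 + 5*c*n + n^2)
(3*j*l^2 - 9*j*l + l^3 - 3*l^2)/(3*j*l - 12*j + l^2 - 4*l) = l*(l - 3)/(l - 4)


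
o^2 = o^2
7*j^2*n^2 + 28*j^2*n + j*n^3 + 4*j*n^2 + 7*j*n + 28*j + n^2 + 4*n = (7*j + n)*(n + 4)*(j*n + 1)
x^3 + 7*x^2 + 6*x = x*(x + 1)*(x + 6)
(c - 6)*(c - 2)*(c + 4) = c^3 - 4*c^2 - 20*c + 48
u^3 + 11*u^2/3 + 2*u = u*(u + 2/3)*(u + 3)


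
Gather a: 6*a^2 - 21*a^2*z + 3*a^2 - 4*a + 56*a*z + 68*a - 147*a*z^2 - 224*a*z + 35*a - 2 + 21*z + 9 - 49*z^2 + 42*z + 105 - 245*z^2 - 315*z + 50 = a^2*(9 - 21*z) + a*(-147*z^2 - 168*z + 99) - 294*z^2 - 252*z + 162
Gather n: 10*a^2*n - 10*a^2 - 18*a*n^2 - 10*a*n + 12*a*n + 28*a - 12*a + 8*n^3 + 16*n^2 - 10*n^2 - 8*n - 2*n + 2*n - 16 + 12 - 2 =-10*a^2 + 16*a + 8*n^3 + n^2*(6 - 18*a) + n*(10*a^2 + 2*a - 8) - 6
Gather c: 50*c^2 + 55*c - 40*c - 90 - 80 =50*c^2 + 15*c - 170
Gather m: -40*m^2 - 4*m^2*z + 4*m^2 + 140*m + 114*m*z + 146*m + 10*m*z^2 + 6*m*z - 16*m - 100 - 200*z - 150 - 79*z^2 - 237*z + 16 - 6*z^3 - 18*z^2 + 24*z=m^2*(-4*z - 36) + m*(10*z^2 + 120*z + 270) - 6*z^3 - 97*z^2 - 413*z - 234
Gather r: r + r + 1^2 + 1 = 2*r + 2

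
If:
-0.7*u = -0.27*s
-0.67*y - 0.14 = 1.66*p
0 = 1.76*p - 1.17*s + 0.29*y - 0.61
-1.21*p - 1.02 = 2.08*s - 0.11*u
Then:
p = 0.05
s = -0.53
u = -0.20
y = -0.33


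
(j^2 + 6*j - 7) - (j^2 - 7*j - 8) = 13*j + 1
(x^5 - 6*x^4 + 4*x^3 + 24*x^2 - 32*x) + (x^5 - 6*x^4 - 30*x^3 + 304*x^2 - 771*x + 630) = 2*x^5 - 12*x^4 - 26*x^3 + 328*x^2 - 803*x + 630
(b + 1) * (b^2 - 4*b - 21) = b^3 - 3*b^2 - 25*b - 21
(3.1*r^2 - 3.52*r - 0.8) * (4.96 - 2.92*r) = -9.052*r^3 + 25.6544*r^2 - 15.1232*r - 3.968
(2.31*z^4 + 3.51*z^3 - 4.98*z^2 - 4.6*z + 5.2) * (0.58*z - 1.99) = 1.3398*z^5 - 2.5611*z^4 - 9.8733*z^3 + 7.2422*z^2 + 12.17*z - 10.348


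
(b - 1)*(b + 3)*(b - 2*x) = b^3 - 2*b^2*x + 2*b^2 - 4*b*x - 3*b + 6*x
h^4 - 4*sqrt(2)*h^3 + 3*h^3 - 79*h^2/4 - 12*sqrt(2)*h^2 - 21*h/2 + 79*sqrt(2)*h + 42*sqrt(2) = (h - 7/2)*(h + 1/2)*(h + 6)*(h - 4*sqrt(2))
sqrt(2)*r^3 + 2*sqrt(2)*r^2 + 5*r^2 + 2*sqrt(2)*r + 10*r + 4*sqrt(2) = (r + 2)*(r + 2*sqrt(2))*(sqrt(2)*r + 1)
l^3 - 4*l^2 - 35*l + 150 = (l - 5)^2*(l + 6)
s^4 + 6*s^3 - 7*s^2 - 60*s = s*(s - 3)*(s + 4)*(s + 5)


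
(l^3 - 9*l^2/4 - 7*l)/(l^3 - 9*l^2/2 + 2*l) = (4*l + 7)/(2*(2*l - 1))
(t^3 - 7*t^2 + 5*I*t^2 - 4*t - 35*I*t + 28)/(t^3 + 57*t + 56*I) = (t^2 + t*(-7 + 4*I) - 28*I)/(t^2 - I*t + 56)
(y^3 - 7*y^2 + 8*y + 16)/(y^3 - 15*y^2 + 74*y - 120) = (y^2 - 3*y - 4)/(y^2 - 11*y + 30)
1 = 1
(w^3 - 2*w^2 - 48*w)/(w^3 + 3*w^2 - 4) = w*(w^2 - 2*w - 48)/(w^3 + 3*w^2 - 4)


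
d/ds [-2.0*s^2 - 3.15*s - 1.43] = -4.0*s - 3.15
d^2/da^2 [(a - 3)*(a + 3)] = 2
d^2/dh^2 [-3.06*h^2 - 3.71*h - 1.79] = -6.12000000000000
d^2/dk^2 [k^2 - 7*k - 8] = 2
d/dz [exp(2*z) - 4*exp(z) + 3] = 2*(exp(z) - 2)*exp(z)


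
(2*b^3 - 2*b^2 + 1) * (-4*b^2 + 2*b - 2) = -8*b^5 + 12*b^4 - 8*b^3 + 2*b - 2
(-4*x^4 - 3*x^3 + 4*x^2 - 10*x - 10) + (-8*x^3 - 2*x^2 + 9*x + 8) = -4*x^4 - 11*x^3 + 2*x^2 - x - 2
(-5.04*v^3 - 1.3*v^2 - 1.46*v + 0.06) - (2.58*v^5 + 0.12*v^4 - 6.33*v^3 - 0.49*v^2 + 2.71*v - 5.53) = -2.58*v^5 - 0.12*v^4 + 1.29*v^3 - 0.81*v^2 - 4.17*v + 5.59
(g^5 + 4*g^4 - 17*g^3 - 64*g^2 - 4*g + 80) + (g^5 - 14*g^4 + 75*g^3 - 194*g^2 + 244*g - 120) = 2*g^5 - 10*g^4 + 58*g^3 - 258*g^2 + 240*g - 40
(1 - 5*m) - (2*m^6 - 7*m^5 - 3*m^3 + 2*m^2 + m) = -2*m^6 + 7*m^5 + 3*m^3 - 2*m^2 - 6*m + 1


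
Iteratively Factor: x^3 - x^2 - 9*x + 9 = (x - 1)*(x^2 - 9) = (x - 1)*(x + 3)*(x - 3)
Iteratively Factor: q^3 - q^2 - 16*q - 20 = (q + 2)*(q^2 - 3*q - 10) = (q - 5)*(q + 2)*(q + 2)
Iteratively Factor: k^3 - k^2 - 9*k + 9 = (k + 3)*(k^2 - 4*k + 3) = (k - 1)*(k + 3)*(k - 3)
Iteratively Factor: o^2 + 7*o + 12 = (o + 3)*(o + 4)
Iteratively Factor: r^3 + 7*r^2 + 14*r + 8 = (r + 2)*(r^2 + 5*r + 4) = (r + 1)*(r + 2)*(r + 4)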